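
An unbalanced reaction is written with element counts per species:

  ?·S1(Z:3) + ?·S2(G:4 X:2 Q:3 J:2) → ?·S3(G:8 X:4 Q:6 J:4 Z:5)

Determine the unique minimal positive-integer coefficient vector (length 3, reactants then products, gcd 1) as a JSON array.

G: 5·0+6·4 = 24 | 3·8 = 24
X: 5·0+6·2 = 12 | 3·4 = 12
Q: 5·0+6·3 = 18 | 3·6 = 18
J: 5·0+6·2 = 12 | 3·4 = 12
Z: 5·3+6·0 = 15 | 3·5 = 15
gcd(5,6,3) = 1

Coefficients: [5, 6, 3]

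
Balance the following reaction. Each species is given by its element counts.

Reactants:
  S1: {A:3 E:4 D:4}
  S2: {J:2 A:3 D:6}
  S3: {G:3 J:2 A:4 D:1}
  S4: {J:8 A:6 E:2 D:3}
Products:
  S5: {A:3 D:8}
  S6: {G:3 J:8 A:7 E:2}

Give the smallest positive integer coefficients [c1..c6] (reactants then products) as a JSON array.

Coefficients: [1, 5, 3, 1, 5, 3]

G: 1·0+5·0+3·3+1·0 = 9 | 5·0+3·3 = 9
J: 1·0+5·2+3·2+1·8 = 24 | 5·0+3·8 = 24
A: 1·3+5·3+3·4+1·6 = 36 | 5·3+3·7 = 36
E: 1·4+5·0+3·0+1·2 = 6 | 5·0+3·2 = 6
D: 1·4+5·6+3·1+1·3 = 40 | 5·8+3·0 = 40
gcd(1,5,3,1,5,3) = 1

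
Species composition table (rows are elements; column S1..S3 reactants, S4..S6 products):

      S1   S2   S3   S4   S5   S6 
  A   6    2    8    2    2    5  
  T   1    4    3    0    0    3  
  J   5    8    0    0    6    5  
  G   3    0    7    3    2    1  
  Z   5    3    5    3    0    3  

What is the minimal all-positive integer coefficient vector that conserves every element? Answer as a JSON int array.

Coefficients: [4, 2, 2, 6, 1, 6]

A: 4·6+2·2+2·8 = 44 | 6·2+1·2+6·5 = 44
T: 4·1+2·4+2·3 = 18 | 6·0+1·0+6·3 = 18
J: 4·5+2·8+2·0 = 36 | 6·0+1·6+6·5 = 36
G: 4·3+2·0+2·7 = 26 | 6·3+1·2+6·1 = 26
Z: 4·5+2·3+2·5 = 36 | 6·3+1·0+6·3 = 36
gcd(4,2,2,6,1,6) = 1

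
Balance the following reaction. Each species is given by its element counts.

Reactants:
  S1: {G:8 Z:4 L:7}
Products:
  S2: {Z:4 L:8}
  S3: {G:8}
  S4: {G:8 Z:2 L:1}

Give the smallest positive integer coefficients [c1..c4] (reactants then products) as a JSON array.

Coefficients: [6, 5, 4, 2]

G: 6·8 = 48 | 5·0+4·8+2·8 = 48
Z: 6·4 = 24 | 5·4+4·0+2·2 = 24
L: 6·7 = 42 | 5·8+4·0+2·1 = 42
gcd(6,5,4,2) = 1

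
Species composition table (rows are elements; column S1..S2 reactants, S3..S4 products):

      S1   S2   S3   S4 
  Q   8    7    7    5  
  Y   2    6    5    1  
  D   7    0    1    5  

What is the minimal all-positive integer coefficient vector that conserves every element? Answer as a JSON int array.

Coefficients: [4, 2, 3, 5]

Q: 4·8+2·7 = 46 | 3·7+5·5 = 46
Y: 4·2+2·6 = 20 | 3·5+5·1 = 20
D: 4·7+2·0 = 28 | 3·1+5·5 = 28
gcd(4,2,3,5) = 1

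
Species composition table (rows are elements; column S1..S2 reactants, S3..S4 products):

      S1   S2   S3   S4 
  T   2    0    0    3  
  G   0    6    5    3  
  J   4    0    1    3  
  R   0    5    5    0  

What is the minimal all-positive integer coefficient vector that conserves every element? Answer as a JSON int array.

T: 3·2+6·0 = 6 | 6·0+2·3 = 6
G: 3·0+6·6 = 36 | 6·5+2·3 = 36
J: 3·4+6·0 = 12 | 6·1+2·3 = 12
R: 3·0+6·5 = 30 | 6·5+2·0 = 30
gcd(3,6,6,2) = 1

Coefficients: [3, 6, 6, 2]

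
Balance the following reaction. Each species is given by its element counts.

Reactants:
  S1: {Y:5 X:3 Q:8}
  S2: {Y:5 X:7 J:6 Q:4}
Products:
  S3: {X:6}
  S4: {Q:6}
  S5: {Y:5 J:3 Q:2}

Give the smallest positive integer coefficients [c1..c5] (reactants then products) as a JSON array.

Y: 3·5+3·5 = 30 | 5·0+4·0+6·5 = 30
X: 3·3+3·7 = 30 | 5·6+4·0+6·0 = 30
J: 3·0+3·6 = 18 | 5·0+4·0+6·3 = 18
Q: 3·8+3·4 = 36 | 5·0+4·6+6·2 = 36
gcd(3,3,5,4,6) = 1

Coefficients: [3, 3, 5, 4, 6]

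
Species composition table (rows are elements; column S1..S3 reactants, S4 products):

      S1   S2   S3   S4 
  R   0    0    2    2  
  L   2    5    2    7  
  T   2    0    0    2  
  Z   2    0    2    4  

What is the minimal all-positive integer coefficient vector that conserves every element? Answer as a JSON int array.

Coefficients: [5, 3, 5, 5]

R: 5·0+3·0+5·2 = 10 | 5·2 = 10
L: 5·2+3·5+5·2 = 35 | 5·7 = 35
T: 5·2+3·0+5·0 = 10 | 5·2 = 10
Z: 5·2+3·0+5·2 = 20 | 5·4 = 20
gcd(5,3,5,5) = 1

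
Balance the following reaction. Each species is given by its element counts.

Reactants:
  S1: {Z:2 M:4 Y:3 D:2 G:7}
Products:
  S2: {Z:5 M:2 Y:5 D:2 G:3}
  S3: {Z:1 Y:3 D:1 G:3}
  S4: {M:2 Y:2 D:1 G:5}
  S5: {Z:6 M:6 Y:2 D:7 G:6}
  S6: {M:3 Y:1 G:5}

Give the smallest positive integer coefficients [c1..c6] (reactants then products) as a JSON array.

Coefficients: [6, 1, 1, 2, 1, 4]

Z: 6·2 = 12 | 1·5+1·1+2·0+1·6+4·0 = 12
M: 6·4 = 24 | 1·2+1·0+2·2+1·6+4·3 = 24
Y: 6·3 = 18 | 1·5+1·3+2·2+1·2+4·1 = 18
D: 6·2 = 12 | 1·2+1·1+2·1+1·7+4·0 = 12
G: 6·7 = 42 | 1·3+1·3+2·5+1·6+4·5 = 42
gcd(6,1,1,2,1,4) = 1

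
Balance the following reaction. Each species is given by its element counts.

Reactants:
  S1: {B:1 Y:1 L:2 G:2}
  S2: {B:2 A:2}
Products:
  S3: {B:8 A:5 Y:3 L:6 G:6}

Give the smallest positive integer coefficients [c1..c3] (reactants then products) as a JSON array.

Coefficients: [6, 5, 2]

B: 6·1+5·2 = 16 | 2·8 = 16
A: 6·0+5·2 = 10 | 2·5 = 10
Y: 6·1+5·0 = 6 | 2·3 = 6
L: 6·2+5·0 = 12 | 2·6 = 12
G: 6·2+5·0 = 12 | 2·6 = 12
gcd(6,5,2) = 1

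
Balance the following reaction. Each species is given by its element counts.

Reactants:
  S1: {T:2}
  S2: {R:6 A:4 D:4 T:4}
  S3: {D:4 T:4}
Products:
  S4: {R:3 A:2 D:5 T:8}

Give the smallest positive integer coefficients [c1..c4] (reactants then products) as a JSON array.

R: 6·0+2·6+3·0 = 12 | 4·3 = 12
A: 6·0+2·4+3·0 = 8 | 4·2 = 8
D: 6·0+2·4+3·4 = 20 | 4·5 = 20
T: 6·2+2·4+3·4 = 32 | 4·8 = 32
gcd(6,2,3,4) = 1

Coefficients: [6, 2, 3, 4]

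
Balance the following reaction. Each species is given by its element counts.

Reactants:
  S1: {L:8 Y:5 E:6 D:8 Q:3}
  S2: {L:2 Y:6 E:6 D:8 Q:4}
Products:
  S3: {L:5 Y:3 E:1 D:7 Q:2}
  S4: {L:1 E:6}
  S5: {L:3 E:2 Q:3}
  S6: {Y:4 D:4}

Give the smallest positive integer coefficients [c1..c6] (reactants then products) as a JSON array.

Coefficients: [4, 2, 4, 4, 4, 5]

L: 4·8+2·2 = 36 | 4·5+4·1+4·3+5·0 = 36
Y: 4·5+2·6 = 32 | 4·3+4·0+4·0+5·4 = 32
E: 4·6+2·6 = 36 | 4·1+4·6+4·2+5·0 = 36
D: 4·8+2·8 = 48 | 4·7+4·0+4·0+5·4 = 48
Q: 4·3+2·4 = 20 | 4·2+4·0+4·3+5·0 = 20
gcd(4,2,4,4,4,5) = 1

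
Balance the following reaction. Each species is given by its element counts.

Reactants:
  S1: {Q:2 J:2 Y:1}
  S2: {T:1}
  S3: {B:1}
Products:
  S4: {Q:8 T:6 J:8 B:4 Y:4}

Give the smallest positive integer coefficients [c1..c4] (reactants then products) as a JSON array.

Q: 4·2+6·0+4·0 = 8 | 1·8 = 8
T: 4·0+6·1+4·0 = 6 | 1·6 = 6
J: 4·2+6·0+4·0 = 8 | 1·8 = 8
B: 4·0+6·0+4·1 = 4 | 1·4 = 4
Y: 4·1+6·0+4·0 = 4 | 1·4 = 4
gcd(4,6,4,1) = 1

Coefficients: [4, 6, 4, 1]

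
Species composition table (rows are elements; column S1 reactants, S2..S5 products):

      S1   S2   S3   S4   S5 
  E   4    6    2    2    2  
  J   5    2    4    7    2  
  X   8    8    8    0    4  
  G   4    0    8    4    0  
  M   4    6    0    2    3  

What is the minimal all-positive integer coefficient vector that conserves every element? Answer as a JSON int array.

E: 5·4 = 20 | 1·6+2·2+1·2+4·2 = 20
J: 5·5 = 25 | 1·2+2·4+1·7+4·2 = 25
X: 5·8 = 40 | 1·8+2·8+1·0+4·4 = 40
G: 5·4 = 20 | 1·0+2·8+1·4+4·0 = 20
M: 5·4 = 20 | 1·6+2·0+1·2+4·3 = 20
gcd(5,1,2,1,4) = 1

Coefficients: [5, 1, 2, 1, 4]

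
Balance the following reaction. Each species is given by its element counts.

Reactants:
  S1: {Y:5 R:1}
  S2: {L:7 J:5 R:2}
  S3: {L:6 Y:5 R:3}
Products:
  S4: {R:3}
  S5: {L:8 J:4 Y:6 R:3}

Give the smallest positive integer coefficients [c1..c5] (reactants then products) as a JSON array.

L: 4·0+4·7+2·6 = 40 | 1·0+5·8 = 40
J: 4·0+4·5+2·0 = 20 | 1·0+5·4 = 20
Y: 4·5+4·0+2·5 = 30 | 1·0+5·6 = 30
R: 4·1+4·2+2·3 = 18 | 1·3+5·3 = 18
gcd(4,4,2,1,5) = 1

Coefficients: [4, 4, 2, 1, 5]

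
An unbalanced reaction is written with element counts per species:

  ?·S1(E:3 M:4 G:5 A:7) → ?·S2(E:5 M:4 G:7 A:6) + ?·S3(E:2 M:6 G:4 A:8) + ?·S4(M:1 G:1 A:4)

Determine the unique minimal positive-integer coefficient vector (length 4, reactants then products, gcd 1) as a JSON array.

Coefficients: [4, 2, 1, 2]

E: 4·3 = 12 | 2·5+1·2+2·0 = 12
M: 4·4 = 16 | 2·4+1·6+2·1 = 16
G: 4·5 = 20 | 2·7+1·4+2·1 = 20
A: 4·7 = 28 | 2·6+1·8+2·4 = 28
gcd(4,2,1,2) = 1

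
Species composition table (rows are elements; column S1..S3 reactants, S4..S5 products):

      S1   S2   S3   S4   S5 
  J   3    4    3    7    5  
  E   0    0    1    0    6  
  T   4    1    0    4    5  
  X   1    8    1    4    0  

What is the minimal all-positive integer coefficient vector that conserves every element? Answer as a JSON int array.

J: 6·3+1·4+6·3 = 40 | 5·7+1·5 = 40
E: 6·0+1·0+6·1 = 6 | 5·0+1·6 = 6
T: 6·4+1·1+6·0 = 25 | 5·4+1·5 = 25
X: 6·1+1·8+6·1 = 20 | 5·4+1·0 = 20
gcd(6,1,6,5,1) = 1

Coefficients: [6, 1, 6, 5, 1]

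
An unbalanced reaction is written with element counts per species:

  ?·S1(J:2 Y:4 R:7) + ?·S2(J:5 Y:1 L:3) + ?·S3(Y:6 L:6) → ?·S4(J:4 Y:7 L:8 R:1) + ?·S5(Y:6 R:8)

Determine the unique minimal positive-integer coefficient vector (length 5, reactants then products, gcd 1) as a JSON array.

Coefficients: [2, 4, 6, 6, 1]

J: 2·2+4·5+6·0 = 24 | 6·4+1·0 = 24
Y: 2·4+4·1+6·6 = 48 | 6·7+1·6 = 48
L: 2·0+4·3+6·6 = 48 | 6·8+1·0 = 48
R: 2·7+4·0+6·0 = 14 | 6·1+1·8 = 14
gcd(2,4,6,6,1) = 1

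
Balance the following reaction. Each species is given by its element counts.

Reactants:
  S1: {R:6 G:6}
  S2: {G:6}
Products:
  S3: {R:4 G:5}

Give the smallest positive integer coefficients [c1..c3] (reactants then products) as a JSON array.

R: 4·6+1·0 = 24 | 6·4 = 24
G: 4·6+1·6 = 30 | 6·5 = 30
gcd(4,1,6) = 1

Coefficients: [4, 1, 6]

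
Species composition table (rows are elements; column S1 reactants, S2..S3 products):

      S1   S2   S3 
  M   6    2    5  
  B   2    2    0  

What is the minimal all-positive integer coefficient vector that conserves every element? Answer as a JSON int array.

M: 5·6 = 30 | 5·2+4·5 = 30
B: 5·2 = 10 | 5·2+4·0 = 10
gcd(5,5,4) = 1

Coefficients: [5, 5, 4]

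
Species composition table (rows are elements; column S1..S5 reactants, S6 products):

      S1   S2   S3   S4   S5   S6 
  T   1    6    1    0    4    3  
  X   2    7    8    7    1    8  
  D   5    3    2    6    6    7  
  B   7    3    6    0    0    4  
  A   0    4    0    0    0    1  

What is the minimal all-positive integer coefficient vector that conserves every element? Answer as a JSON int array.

Coefficients: [1, 1, 1, 2, 1, 4]

T: 1·1+1·6+1·1+2·0+1·4 = 12 | 4·3 = 12
X: 1·2+1·7+1·8+2·7+1·1 = 32 | 4·8 = 32
D: 1·5+1·3+1·2+2·6+1·6 = 28 | 4·7 = 28
B: 1·7+1·3+1·6+2·0+1·0 = 16 | 4·4 = 16
A: 1·0+1·4+1·0+2·0+1·0 = 4 | 4·1 = 4
gcd(1,1,1,2,1,4) = 1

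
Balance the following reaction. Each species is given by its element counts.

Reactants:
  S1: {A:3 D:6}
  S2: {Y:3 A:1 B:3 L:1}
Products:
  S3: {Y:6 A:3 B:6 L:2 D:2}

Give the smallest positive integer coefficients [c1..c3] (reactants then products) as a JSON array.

Y: 1·0+6·3 = 18 | 3·6 = 18
A: 1·3+6·1 = 9 | 3·3 = 9
B: 1·0+6·3 = 18 | 3·6 = 18
L: 1·0+6·1 = 6 | 3·2 = 6
D: 1·6+6·0 = 6 | 3·2 = 6
gcd(1,6,3) = 1

Coefficients: [1, 6, 3]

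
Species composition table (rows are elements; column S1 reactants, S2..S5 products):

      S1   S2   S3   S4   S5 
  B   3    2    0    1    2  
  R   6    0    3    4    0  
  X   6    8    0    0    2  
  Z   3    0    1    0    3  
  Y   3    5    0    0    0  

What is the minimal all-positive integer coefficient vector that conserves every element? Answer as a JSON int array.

Coefficients: [5, 3, 6, 3, 3]

B: 5·3 = 15 | 3·2+6·0+3·1+3·2 = 15
R: 5·6 = 30 | 3·0+6·3+3·4+3·0 = 30
X: 5·6 = 30 | 3·8+6·0+3·0+3·2 = 30
Z: 5·3 = 15 | 3·0+6·1+3·0+3·3 = 15
Y: 5·3 = 15 | 3·5+6·0+3·0+3·0 = 15
gcd(5,3,6,3,3) = 1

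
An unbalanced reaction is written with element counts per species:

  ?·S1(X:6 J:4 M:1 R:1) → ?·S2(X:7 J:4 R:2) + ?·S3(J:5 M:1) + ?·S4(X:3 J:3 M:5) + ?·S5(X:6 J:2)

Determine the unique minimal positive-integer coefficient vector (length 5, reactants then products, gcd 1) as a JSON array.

Coefficients: [6, 3, 1, 1, 2]

X: 6·6 = 36 | 3·7+1·0+1·3+2·6 = 36
J: 6·4 = 24 | 3·4+1·5+1·3+2·2 = 24
M: 6·1 = 6 | 3·0+1·1+1·5+2·0 = 6
R: 6·1 = 6 | 3·2+1·0+1·0+2·0 = 6
gcd(6,3,1,1,2) = 1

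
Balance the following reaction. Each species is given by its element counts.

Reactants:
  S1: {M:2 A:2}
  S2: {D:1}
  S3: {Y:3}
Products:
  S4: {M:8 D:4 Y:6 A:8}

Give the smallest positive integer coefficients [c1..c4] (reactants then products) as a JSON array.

M: 4·2+4·0+2·0 = 8 | 1·8 = 8
D: 4·0+4·1+2·0 = 4 | 1·4 = 4
Y: 4·0+4·0+2·3 = 6 | 1·6 = 6
A: 4·2+4·0+2·0 = 8 | 1·8 = 8
gcd(4,4,2,1) = 1

Coefficients: [4, 4, 2, 1]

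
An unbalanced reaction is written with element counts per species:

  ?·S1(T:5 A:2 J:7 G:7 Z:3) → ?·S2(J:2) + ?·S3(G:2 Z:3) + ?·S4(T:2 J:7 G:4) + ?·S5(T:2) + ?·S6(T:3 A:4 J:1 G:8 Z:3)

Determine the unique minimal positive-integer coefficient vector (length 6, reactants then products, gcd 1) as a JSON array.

T: 4·5 = 20 | 6·0+2·0+2·2+5·2+2·3 = 20
A: 4·2 = 8 | 6·0+2·0+2·0+5·0+2·4 = 8
J: 4·7 = 28 | 6·2+2·0+2·7+5·0+2·1 = 28
G: 4·7 = 28 | 6·0+2·2+2·4+5·0+2·8 = 28
Z: 4·3 = 12 | 6·0+2·3+2·0+5·0+2·3 = 12
gcd(4,6,2,2,5,2) = 1

Coefficients: [4, 6, 2, 2, 5, 2]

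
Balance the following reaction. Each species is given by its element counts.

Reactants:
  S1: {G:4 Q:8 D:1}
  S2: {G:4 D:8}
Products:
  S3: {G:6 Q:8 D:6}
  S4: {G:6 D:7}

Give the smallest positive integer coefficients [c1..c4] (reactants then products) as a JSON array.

Coefficients: [5, 4, 5, 1]

G: 5·4+4·4 = 36 | 5·6+1·6 = 36
Q: 5·8+4·0 = 40 | 5·8+1·0 = 40
D: 5·1+4·8 = 37 | 5·6+1·7 = 37
gcd(5,4,5,1) = 1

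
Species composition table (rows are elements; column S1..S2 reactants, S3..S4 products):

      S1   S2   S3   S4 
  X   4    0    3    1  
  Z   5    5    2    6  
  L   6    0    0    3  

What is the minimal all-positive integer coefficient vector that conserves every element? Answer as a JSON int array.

X: 3·4+5·0 = 12 | 2·3+6·1 = 12
Z: 3·5+5·5 = 40 | 2·2+6·6 = 40
L: 3·6+5·0 = 18 | 2·0+6·3 = 18
gcd(3,5,2,6) = 1

Coefficients: [3, 5, 2, 6]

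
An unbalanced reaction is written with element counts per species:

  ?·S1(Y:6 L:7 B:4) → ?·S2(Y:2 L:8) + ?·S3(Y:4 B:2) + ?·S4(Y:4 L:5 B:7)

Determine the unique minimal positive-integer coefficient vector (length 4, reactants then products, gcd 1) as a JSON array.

Coefficients: [6, 4, 5, 2]

Y: 6·6 = 36 | 4·2+5·4+2·4 = 36
L: 6·7 = 42 | 4·8+5·0+2·5 = 42
B: 6·4 = 24 | 4·0+5·2+2·7 = 24
gcd(6,4,5,2) = 1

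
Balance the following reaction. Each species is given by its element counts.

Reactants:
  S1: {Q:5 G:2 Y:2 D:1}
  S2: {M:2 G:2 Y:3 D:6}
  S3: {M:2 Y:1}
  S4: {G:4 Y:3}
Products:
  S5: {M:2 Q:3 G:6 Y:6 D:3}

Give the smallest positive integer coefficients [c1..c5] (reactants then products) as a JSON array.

M: 3·0+2·2+3·2+5·0 = 10 | 5·2 = 10
Q: 3·5+2·0+3·0+5·0 = 15 | 5·3 = 15
G: 3·2+2·2+3·0+5·4 = 30 | 5·6 = 30
Y: 3·2+2·3+3·1+5·3 = 30 | 5·6 = 30
D: 3·1+2·6+3·0+5·0 = 15 | 5·3 = 15
gcd(3,2,3,5,5) = 1

Coefficients: [3, 2, 3, 5, 5]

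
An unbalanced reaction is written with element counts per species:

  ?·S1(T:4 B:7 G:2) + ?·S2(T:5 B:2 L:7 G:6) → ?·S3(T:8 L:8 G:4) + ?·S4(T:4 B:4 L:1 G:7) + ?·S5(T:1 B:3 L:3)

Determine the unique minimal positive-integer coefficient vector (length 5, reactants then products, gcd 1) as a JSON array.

Coefficients: [3, 5, 2, 4, 5]

T: 3·4+5·5 = 37 | 2·8+4·4+5·1 = 37
B: 3·7+5·2 = 31 | 2·0+4·4+5·3 = 31
L: 3·0+5·7 = 35 | 2·8+4·1+5·3 = 35
G: 3·2+5·6 = 36 | 2·4+4·7+5·0 = 36
gcd(3,5,2,4,5) = 1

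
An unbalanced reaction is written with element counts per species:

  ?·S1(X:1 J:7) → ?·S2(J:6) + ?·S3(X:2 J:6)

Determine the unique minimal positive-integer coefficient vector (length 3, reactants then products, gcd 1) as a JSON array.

Coefficients: [6, 4, 3]

X: 6·1 = 6 | 4·0+3·2 = 6
J: 6·7 = 42 | 4·6+3·6 = 42
gcd(6,4,3) = 1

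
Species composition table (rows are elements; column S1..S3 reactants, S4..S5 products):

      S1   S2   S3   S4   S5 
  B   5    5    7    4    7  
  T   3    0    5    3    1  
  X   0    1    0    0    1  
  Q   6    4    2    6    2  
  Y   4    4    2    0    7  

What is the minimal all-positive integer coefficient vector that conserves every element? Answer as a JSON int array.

B: 1·5+2·5+1·7 = 22 | 2·4+2·7 = 22
T: 1·3+2·0+1·5 = 8 | 2·3+2·1 = 8
X: 1·0+2·1+1·0 = 2 | 2·0+2·1 = 2
Q: 1·6+2·4+1·2 = 16 | 2·6+2·2 = 16
Y: 1·4+2·4+1·2 = 14 | 2·0+2·7 = 14
gcd(1,2,1,2,2) = 1

Coefficients: [1, 2, 1, 2, 2]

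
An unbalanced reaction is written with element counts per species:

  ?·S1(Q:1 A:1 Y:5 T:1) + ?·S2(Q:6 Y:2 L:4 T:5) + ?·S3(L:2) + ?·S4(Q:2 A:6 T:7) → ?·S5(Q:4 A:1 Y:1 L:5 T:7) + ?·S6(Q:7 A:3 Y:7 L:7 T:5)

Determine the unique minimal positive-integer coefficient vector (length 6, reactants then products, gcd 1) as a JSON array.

Q: 2·1+3·6+6·0+1·2 = 22 | 2·4+2·7 = 22
A: 2·1+3·0+6·0+1·6 = 8 | 2·1+2·3 = 8
Y: 2·5+3·2+6·0+1·0 = 16 | 2·1+2·7 = 16
L: 2·0+3·4+6·2+1·0 = 24 | 2·5+2·7 = 24
T: 2·1+3·5+6·0+1·7 = 24 | 2·7+2·5 = 24
gcd(2,3,6,1,2,2) = 1

Coefficients: [2, 3, 6, 1, 2, 2]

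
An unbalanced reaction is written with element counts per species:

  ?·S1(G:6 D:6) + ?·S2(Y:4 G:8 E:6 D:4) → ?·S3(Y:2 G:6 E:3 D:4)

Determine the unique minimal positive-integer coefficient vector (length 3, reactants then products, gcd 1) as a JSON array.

Coefficients: [2, 3, 6]

Y: 2·0+3·4 = 12 | 6·2 = 12
G: 2·6+3·8 = 36 | 6·6 = 36
E: 2·0+3·6 = 18 | 6·3 = 18
D: 2·6+3·4 = 24 | 6·4 = 24
gcd(2,3,6) = 1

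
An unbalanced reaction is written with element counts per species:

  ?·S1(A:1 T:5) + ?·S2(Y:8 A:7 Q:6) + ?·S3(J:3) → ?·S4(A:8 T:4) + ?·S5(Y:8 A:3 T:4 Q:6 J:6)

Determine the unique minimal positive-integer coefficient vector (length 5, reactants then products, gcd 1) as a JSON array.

Y: 4·0+3·8+6·0 = 24 | 2·0+3·8 = 24
A: 4·1+3·7+6·0 = 25 | 2·8+3·3 = 25
T: 4·5+3·0+6·0 = 20 | 2·4+3·4 = 20
Q: 4·0+3·6+6·0 = 18 | 2·0+3·6 = 18
J: 4·0+3·0+6·3 = 18 | 2·0+3·6 = 18
gcd(4,3,6,2,3) = 1

Coefficients: [4, 3, 6, 2, 3]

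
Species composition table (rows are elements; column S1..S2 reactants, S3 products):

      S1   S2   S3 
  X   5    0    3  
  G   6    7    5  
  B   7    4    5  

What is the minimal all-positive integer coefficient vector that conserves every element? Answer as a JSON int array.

X: 3·5+1·0 = 15 | 5·3 = 15
G: 3·6+1·7 = 25 | 5·5 = 25
B: 3·7+1·4 = 25 | 5·5 = 25
gcd(3,1,5) = 1

Coefficients: [3, 1, 5]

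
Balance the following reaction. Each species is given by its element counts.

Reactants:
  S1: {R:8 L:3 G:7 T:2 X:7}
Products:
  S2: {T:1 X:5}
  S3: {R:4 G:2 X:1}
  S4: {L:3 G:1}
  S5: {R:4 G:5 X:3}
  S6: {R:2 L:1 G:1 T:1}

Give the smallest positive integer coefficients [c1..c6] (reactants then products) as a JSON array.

R: 5·8 = 40 | 4·0+3·4+3·0+4·4+6·2 = 40
L: 5·3 = 15 | 4·0+3·0+3·3+4·0+6·1 = 15
G: 5·7 = 35 | 4·0+3·2+3·1+4·5+6·1 = 35
T: 5·2 = 10 | 4·1+3·0+3·0+4·0+6·1 = 10
X: 5·7 = 35 | 4·5+3·1+3·0+4·3+6·0 = 35
gcd(5,4,3,3,4,6) = 1

Coefficients: [5, 4, 3, 3, 4, 6]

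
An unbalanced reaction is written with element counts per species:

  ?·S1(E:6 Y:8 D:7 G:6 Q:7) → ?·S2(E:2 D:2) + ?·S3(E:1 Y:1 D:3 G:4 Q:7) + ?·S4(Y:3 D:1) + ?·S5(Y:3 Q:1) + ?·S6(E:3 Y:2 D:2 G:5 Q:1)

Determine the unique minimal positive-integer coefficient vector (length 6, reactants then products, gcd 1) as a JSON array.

Coefficients: [3, 5, 2, 1, 5, 2]

E: 3·6 = 18 | 5·2+2·1+1·0+5·0+2·3 = 18
Y: 3·8 = 24 | 5·0+2·1+1·3+5·3+2·2 = 24
D: 3·7 = 21 | 5·2+2·3+1·1+5·0+2·2 = 21
G: 3·6 = 18 | 5·0+2·4+1·0+5·0+2·5 = 18
Q: 3·7 = 21 | 5·0+2·7+1·0+5·1+2·1 = 21
gcd(3,5,2,1,5,2) = 1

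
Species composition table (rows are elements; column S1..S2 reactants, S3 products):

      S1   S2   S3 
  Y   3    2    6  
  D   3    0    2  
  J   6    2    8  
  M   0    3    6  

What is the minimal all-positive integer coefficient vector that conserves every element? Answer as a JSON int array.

Y: 2·3+6·2 = 18 | 3·6 = 18
D: 2·3+6·0 = 6 | 3·2 = 6
J: 2·6+6·2 = 24 | 3·8 = 24
M: 2·0+6·3 = 18 | 3·6 = 18
gcd(2,6,3) = 1

Coefficients: [2, 6, 3]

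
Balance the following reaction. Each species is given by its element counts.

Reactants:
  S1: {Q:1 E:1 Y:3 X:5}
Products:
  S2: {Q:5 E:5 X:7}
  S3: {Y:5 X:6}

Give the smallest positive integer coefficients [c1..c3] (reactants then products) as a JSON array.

Q: 5·1 = 5 | 1·5+3·0 = 5
E: 5·1 = 5 | 1·5+3·0 = 5
Y: 5·3 = 15 | 1·0+3·5 = 15
X: 5·5 = 25 | 1·7+3·6 = 25
gcd(5,1,3) = 1

Coefficients: [5, 1, 3]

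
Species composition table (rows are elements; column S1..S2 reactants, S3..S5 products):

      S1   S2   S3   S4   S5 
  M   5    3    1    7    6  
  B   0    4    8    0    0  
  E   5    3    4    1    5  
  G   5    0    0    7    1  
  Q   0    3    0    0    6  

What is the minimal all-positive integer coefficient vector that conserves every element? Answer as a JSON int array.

M: 2·5+6·3 = 28 | 3·1+1·7+3·6 = 28
B: 2·0+6·4 = 24 | 3·8+1·0+3·0 = 24
E: 2·5+6·3 = 28 | 3·4+1·1+3·5 = 28
G: 2·5+6·0 = 10 | 3·0+1·7+3·1 = 10
Q: 2·0+6·3 = 18 | 3·0+1·0+3·6 = 18
gcd(2,6,3,1,3) = 1

Coefficients: [2, 6, 3, 1, 3]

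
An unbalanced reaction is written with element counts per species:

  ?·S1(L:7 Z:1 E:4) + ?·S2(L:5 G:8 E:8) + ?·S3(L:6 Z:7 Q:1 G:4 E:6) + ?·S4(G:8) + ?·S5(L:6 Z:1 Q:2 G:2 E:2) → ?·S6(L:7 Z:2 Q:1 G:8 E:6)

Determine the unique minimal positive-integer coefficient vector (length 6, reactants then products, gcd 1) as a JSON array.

L: 1·7+2·5+1·6+2·0+2·6 = 35 | 5·7 = 35
Z: 1·1+2·0+1·7+2·0+2·1 = 10 | 5·2 = 10
Q: 1·0+2·0+1·1+2·0+2·2 = 5 | 5·1 = 5
G: 1·0+2·8+1·4+2·8+2·2 = 40 | 5·8 = 40
E: 1·4+2·8+1·6+2·0+2·2 = 30 | 5·6 = 30
gcd(1,2,1,2,2,5) = 1

Coefficients: [1, 2, 1, 2, 2, 5]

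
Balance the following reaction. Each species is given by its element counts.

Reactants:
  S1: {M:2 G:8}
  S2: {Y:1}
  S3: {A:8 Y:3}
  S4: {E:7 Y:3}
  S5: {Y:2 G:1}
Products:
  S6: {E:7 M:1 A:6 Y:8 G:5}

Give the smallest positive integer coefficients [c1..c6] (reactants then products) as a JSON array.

Coefficients: [2, 3, 3, 4, 4, 4]

E: 2·0+3·0+3·0+4·7+4·0 = 28 | 4·7 = 28
M: 2·2+3·0+3·0+4·0+4·0 = 4 | 4·1 = 4
A: 2·0+3·0+3·8+4·0+4·0 = 24 | 4·6 = 24
Y: 2·0+3·1+3·3+4·3+4·2 = 32 | 4·8 = 32
G: 2·8+3·0+3·0+4·0+4·1 = 20 | 4·5 = 20
gcd(2,3,3,4,4,4) = 1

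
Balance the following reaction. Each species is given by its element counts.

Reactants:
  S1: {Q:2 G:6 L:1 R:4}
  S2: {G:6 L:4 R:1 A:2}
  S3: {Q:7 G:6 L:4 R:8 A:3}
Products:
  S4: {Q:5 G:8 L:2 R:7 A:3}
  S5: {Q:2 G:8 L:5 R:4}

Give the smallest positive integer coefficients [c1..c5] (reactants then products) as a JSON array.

Coefficients: [6, 3, 3, 5, 4]

Q: 6·2+3·0+3·7 = 33 | 5·5+4·2 = 33
G: 6·6+3·6+3·6 = 72 | 5·8+4·8 = 72
L: 6·1+3·4+3·4 = 30 | 5·2+4·5 = 30
R: 6·4+3·1+3·8 = 51 | 5·7+4·4 = 51
A: 6·0+3·2+3·3 = 15 | 5·3+4·0 = 15
gcd(6,3,3,5,4) = 1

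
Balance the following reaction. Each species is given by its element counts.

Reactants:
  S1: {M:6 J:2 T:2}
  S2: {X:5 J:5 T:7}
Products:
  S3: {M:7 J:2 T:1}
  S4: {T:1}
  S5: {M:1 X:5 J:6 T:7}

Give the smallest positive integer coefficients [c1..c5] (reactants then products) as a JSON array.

M: 5·6+2·0 = 30 | 4·7+6·0+2·1 = 30
X: 5·0+2·5 = 10 | 4·0+6·0+2·5 = 10
J: 5·2+2·5 = 20 | 4·2+6·0+2·6 = 20
T: 5·2+2·7 = 24 | 4·1+6·1+2·7 = 24
gcd(5,2,4,6,2) = 1

Coefficients: [5, 2, 4, 6, 2]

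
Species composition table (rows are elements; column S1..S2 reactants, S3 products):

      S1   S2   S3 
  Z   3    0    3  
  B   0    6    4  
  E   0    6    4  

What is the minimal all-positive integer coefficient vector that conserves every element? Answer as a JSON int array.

Z: 3·3+2·0 = 9 | 3·3 = 9
B: 3·0+2·6 = 12 | 3·4 = 12
E: 3·0+2·6 = 12 | 3·4 = 12
gcd(3,2,3) = 1

Coefficients: [3, 2, 3]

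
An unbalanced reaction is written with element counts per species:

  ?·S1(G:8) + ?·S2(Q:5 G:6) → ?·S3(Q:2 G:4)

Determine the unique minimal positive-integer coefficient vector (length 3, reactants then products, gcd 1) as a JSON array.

Q: 1·0+2·5 = 10 | 5·2 = 10
G: 1·8+2·6 = 20 | 5·4 = 20
gcd(1,2,5) = 1

Coefficients: [1, 2, 5]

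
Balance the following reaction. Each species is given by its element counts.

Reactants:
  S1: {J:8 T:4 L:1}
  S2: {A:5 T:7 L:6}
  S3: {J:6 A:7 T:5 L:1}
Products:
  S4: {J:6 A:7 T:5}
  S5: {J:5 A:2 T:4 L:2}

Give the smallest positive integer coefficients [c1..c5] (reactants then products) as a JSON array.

J: 3·8+1·0+3·6 = 42 | 2·6+6·5 = 42
A: 3·0+1·5+3·7 = 26 | 2·7+6·2 = 26
T: 3·4+1·7+3·5 = 34 | 2·5+6·4 = 34
L: 3·1+1·6+3·1 = 12 | 2·0+6·2 = 12
gcd(3,1,3,2,6) = 1

Coefficients: [3, 1, 3, 2, 6]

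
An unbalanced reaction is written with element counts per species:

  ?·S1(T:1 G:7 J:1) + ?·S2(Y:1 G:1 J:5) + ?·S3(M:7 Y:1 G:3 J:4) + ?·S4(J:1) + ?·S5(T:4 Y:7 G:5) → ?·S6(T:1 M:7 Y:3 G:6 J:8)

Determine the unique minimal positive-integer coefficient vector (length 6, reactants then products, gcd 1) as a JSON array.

Coefficients: [1, 3, 5, 4, 1, 5]

T: 1·1+3·0+5·0+4·0+1·4 = 5 | 5·1 = 5
M: 1·0+3·0+5·7+4·0+1·0 = 35 | 5·7 = 35
Y: 1·0+3·1+5·1+4·0+1·7 = 15 | 5·3 = 15
G: 1·7+3·1+5·3+4·0+1·5 = 30 | 5·6 = 30
J: 1·1+3·5+5·4+4·1+1·0 = 40 | 5·8 = 40
gcd(1,3,5,4,1,5) = 1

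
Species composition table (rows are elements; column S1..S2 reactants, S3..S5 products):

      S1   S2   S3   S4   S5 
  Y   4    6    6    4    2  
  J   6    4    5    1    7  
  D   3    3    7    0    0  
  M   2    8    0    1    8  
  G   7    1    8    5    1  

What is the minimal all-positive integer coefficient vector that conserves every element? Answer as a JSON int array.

Y: 5·4+2·6 = 32 | 3·6+2·4+3·2 = 32
J: 5·6+2·4 = 38 | 3·5+2·1+3·7 = 38
D: 5·3+2·3 = 21 | 3·7+2·0+3·0 = 21
M: 5·2+2·8 = 26 | 3·0+2·1+3·8 = 26
G: 5·7+2·1 = 37 | 3·8+2·5+3·1 = 37
gcd(5,2,3,2,3) = 1

Coefficients: [5, 2, 3, 2, 3]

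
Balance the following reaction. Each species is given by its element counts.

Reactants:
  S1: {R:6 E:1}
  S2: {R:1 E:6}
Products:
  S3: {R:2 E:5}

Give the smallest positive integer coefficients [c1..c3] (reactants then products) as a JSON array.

Coefficients: [1, 4, 5]

R: 1·6+4·1 = 10 | 5·2 = 10
E: 1·1+4·6 = 25 | 5·5 = 25
gcd(1,4,5) = 1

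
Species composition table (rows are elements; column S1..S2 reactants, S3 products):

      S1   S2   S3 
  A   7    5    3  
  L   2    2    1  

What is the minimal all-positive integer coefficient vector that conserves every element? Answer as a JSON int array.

Coefficients: [1, 1, 4]

A: 1·7+1·5 = 12 | 4·3 = 12
L: 1·2+1·2 = 4 | 4·1 = 4
gcd(1,1,4) = 1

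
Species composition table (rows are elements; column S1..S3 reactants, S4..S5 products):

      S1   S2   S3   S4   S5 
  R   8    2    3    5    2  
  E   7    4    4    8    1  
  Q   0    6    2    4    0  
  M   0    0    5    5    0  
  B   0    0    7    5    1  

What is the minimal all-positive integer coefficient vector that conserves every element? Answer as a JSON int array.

R: 2·8+1·2+3·3 = 27 | 3·5+6·2 = 27
E: 2·7+1·4+3·4 = 30 | 3·8+6·1 = 30
Q: 2·0+1·6+3·2 = 12 | 3·4+6·0 = 12
M: 2·0+1·0+3·5 = 15 | 3·5+6·0 = 15
B: 2·0+1·0+3·7 = 21 | 3·5+6·1 = 21
gcd(2,1,3,3,6) = 1

Coefficients: [2, 1, 3, 3, 6]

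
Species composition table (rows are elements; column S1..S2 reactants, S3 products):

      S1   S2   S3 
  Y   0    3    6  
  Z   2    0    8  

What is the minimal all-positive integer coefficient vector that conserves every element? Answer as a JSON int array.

Y: 4·0+2·3 = 6 | 1·6 = 6
Z: 4·2+2·0 = 8 | 1·8 = 8
gcd(4,2,1) = 1

Coefficients: [4, 2, 1]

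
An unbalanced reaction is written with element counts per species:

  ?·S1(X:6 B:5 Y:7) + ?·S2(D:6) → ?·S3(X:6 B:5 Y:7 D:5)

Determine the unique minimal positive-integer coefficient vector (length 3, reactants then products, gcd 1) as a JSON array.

X: 6·6+5·0 = 36 | 6·6 = 36
B: 6·5+5·0 = 30 | 6·5 = 30
Y: 6·7+5·0 = 42 | 6·7 = 42
D: 6·0+5·6 = 30 | 6·5 = 30
gcd(6,5,6) = 1

Coefficients: [6, 5, 6]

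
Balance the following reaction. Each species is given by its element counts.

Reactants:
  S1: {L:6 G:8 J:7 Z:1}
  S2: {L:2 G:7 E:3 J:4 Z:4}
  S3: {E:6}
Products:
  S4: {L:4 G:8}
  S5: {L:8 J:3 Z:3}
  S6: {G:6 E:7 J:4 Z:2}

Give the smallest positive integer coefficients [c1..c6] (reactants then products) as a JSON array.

Coefficients: [2, 4, 5, 1, 2, 6]

L: 2·6+4·2+5·0 = 20 | 1·4+2·8+6·0 = 20
G: 2·8+4·7+5·0 = 44 | 1·8+2·0+6·6 = 44
E: 2·0+4·3+5·6 = 42 | 1·0+2·0+6·7 = 42
J: 2·7+4·4+5·0 = 30 | 1·0+2·3+6·4 = 30
Z: 2·1+4·4+5·0 = 18 | 1·0+2·3+6·2 = 18
gcd(2,4,5,1,2,6) = 1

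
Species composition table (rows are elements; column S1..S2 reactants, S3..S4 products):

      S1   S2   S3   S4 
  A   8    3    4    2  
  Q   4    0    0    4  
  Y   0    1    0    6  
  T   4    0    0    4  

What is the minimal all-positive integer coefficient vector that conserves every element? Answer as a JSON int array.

A: 1·8+6·3 = 26 | 6·4+1·2 = 26
Q: 1·4+6·0 = 4 | 6·0+1·4 = 4
Y: 1·0+6·1 = 6 | 6·0+1·6 = 6
T: 1·4+6·0 = 4 | 6·0+1·4 = 4
gcd(1,6,6,1) = 1

Coefficients: [1, 6, 6, 1]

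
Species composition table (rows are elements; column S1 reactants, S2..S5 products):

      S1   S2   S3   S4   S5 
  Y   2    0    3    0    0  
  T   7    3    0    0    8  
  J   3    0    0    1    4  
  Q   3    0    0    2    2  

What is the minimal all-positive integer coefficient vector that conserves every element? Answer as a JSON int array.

Y: 6·2 = 12 | 6·0+4·3+6·0+3·0 = 12
T: 6·7 = 42 | 6·3+4·0+6·0+3·8 = 42
J: 6·3 = 18 | 6·0+4·0+6·1+3·4 = 18
Q: 6·3 = 18 | 6·0+4·0+6·2+3·2 = 18
gcd(6,6,4,6,3) = 1

Coefficients: [6, 6, 4, 6, 3]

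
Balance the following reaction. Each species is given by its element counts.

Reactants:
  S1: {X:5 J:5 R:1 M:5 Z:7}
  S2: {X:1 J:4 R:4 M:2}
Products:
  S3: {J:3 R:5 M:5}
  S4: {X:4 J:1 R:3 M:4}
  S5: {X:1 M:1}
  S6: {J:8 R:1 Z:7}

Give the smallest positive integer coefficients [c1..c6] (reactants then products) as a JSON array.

Coefficients: [4, 5, 1, 5, 5, 4]

X: 4·5+5·1 = 25 | 1·0+5·4+5·1+4·0 = 25
J: 4·5+5·4 = 40 | 1·3+5·1+5·0+4·8 = 40
R: 4·1+5·4 = 24 | 1·5+5·3+5·0+4·1 = 24
M: 4·5+5·2 = 30 | 1·5+5·4+5·1+4·0 = 30
Z: 4·7+5·0 = 28 | 1·0+5·0+5·0+4·7 = 28
gcd(4,5,1,5,5,4) = 1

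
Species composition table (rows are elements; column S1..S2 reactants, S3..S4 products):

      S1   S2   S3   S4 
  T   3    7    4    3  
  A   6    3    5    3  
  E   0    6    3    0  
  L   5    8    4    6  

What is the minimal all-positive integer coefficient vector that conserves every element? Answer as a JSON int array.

Coefficients: [6, 3, 6, 5]

T: 6·3+3·7 = 39 | 6·4+5·3 = 39
A: 6·6+3·3 = 45 | 6·5+5·3 = 45
E: 6·0+3·6 = 18 | 6·3+5·0 = 18
L: 6·5+3·8 = 54 | 6·4+5·6 = 54
gcd(6,3,6,5) = 1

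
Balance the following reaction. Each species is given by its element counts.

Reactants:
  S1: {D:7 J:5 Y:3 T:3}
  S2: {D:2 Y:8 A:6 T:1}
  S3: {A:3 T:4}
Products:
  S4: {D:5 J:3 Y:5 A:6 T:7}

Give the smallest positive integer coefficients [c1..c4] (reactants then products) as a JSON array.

Coefficients: [3, 2, 6, 5]

D: 3·7+2·2+6·0 = 25 | 5·5 = 25
J: 3·5+2·0+6·0 = 15 | 5·3 = 15
Y: 3·3+2·8+6·0 = 25 | 5·5 = 25
A: 3·0+2·6+6·3 = 30 | 5·6 = 30
T: 3·3+2·1+6·4 = 35 | 5·7 = 35
gcd(3,2,6,5) = 1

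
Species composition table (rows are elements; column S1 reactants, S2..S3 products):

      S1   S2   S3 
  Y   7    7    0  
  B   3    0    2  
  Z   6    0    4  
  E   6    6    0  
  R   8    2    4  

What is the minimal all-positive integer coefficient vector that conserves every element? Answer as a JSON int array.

Coefficients: [2, 2, 3]

Y: 2·7 = 14 | 2·7+3·0 = 14
B: 2·3 = 6 | 2·0+3·2 = 6
Z: 2·6 = 12 | 2·0+3·4 = 12
E: 2·6 = 12 | 2·6+3·0 = 12
R: 2·8 = 16 | 2·2+3·4 = 16
gcd(2,2,3) = 1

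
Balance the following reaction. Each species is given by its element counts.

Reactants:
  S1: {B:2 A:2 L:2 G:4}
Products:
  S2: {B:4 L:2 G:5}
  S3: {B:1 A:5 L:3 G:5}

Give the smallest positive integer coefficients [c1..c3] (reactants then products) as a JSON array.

B: 5·2 = 10 | 2·4+2·1 = 10
A: 5·2 = 10 | 2·0+2·5 = 10
L: 5·2 = 10 | 2·2+2·3 = 10
G: 5·4 = 20 | 2·5+2·5 = 20
gcd(5,2,2) = 1

Coefficients: [5, 2, 2]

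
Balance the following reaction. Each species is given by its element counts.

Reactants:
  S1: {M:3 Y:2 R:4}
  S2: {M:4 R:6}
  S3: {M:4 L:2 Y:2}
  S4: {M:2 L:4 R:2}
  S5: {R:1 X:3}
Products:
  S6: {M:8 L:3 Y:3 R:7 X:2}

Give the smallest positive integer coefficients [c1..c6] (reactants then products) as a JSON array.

Coefficients: [4, 3, 5, 2, 4, 6]

M: 4·3+3·4+5·4+2·2+4·0 = 48 | 6·8 = 48
L: 4·0+3·0+5·2+2·4+4·0 = 18 | 6·3 = 18
Y: 4·2+3·0+5·2+2·0+4·0 = 18 | 6·3 = 18
R: 4·4+3·6+5·0+2·2+4·1 = 42 | 6·7 = 42
X: 4·0+3·0+5·0+2·0+4·3 = 12 | 6·2 = 12
gcd(4,3,5,2,4,6) = 1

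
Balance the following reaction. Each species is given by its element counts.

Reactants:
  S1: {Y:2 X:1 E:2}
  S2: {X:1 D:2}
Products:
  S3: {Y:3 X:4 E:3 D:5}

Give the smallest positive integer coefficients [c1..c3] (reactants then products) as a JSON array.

Y: 3·2+5·0 = 6 | 2·3 = 6
X: 3·1+5·1 = 8 | 2·4 = 8
E: 3·2+5·0 = 6 | 2·3 = 6
D: 3·0+5·2 = 10 | 2·5 = 10
gcd(3,5,2) = 1

Coefficients: [3, 5, 2]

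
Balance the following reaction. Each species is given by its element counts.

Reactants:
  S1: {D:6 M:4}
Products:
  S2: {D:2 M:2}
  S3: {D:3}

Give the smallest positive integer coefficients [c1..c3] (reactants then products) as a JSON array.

D: 3·6 = 18 | 6·2+2·3 = 18
M: 3·4 = 12 | 6·2+2·0 = 12
gcd(3,6,2) = 1

Coefficients: [3, 6, 2]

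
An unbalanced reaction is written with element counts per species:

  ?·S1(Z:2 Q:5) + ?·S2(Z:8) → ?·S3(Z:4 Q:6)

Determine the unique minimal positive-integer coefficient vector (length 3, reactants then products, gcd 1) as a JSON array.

Coefficients: [6, 1, 5]

Z: 6·2+1·8 = 20 | 5·4 = 20
Q: 6·5+1·0 = 30 | 5·6 = 30
gcd(6,1,5) = 1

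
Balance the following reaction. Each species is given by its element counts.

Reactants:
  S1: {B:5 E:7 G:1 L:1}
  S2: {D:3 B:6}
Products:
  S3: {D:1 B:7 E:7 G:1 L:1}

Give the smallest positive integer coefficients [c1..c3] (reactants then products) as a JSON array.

Coefficients: [3, 1, 3]

D: 3·0+1·3 = 3 | 3·1 = 3
B: 3·5+1·6 = 21 | 3·7 = 21
E: 3·7+1·0 = 21 | 3·7 = 21
G: 3·1+1·0 = 3 | 3·1 = 3
L: 3·1+1·0 = 3 | 3·1 = 3
gcd(3,1,3) = 1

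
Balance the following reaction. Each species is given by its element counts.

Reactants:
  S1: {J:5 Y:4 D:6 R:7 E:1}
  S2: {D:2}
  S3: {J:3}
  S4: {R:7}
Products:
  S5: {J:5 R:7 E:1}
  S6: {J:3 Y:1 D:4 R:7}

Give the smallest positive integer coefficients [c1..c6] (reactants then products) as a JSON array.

J: 1·5+5·0+4·3+4·0 = 17 | 1·5+4·3 = 17
Y: 1·4+5·0+4·0+4·0 = 4 | 1·0+4·1 = 4
D: 1·6+5·2+4·0+4·0 = 16 | 1·0+4·4 = 16
R: 1·7+5·0+4·0+4·7 = 35 | 1·7+4·7 = 35
E: 1·1+5·0+4·0+4·0 = 1 | 1·1+4·0 = 1
gcd(1,5,4,4,1,4) = 1

Coefficients: [1, 5, 4, 4, 1, 4]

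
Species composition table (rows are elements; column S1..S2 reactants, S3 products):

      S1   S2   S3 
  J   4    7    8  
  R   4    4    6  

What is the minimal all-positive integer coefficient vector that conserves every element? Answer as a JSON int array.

Coefficients: [5, 4, 6]

J: 5·4+4·7 = 48 | 6·8 = 48
R: 5·4+4·4 = 36 | 6·6 = 36
gcd(5,4,6) = 1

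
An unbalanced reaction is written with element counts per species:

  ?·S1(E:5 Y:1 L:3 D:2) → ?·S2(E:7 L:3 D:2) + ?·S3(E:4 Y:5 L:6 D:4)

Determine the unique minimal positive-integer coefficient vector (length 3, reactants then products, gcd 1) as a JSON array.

E: 5·5 = 25 | 3·7+1·4 = 25
Y: 5·1 = 5 | 3·0+1·5 = 5
L: 5·3 = 15 | 3·3+1·6 = 15
D: 5·2 = 10 | 3·2+1·4 = 10
gcd(5,3,1) = 1

Coefficients: [5, 3, 1]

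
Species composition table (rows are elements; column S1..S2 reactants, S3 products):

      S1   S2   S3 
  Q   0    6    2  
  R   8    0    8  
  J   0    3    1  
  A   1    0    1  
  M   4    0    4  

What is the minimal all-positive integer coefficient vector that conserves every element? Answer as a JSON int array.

Q: 3·0+1·6 = 6 | 3·2 = 6
R: 3·8+1·0 = 24 | 3·8 = 24
J: 3·0+1·3 = 3 | 3·1 = 3
A: 3·1+1·0 = 3 | 3·1 = 3
M: 3·4+1·0 = 12 | 3·4 = 12
gcd(3,1,3) = 1

Coefficients: [3, 1, 3]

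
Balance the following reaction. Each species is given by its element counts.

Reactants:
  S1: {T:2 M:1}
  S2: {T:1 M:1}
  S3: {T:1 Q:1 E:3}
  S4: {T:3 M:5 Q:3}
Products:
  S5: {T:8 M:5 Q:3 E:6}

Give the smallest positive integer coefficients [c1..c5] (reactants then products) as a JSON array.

T: 5·2+5·1+6·1+1·3 = 24 | 3·8 = 24
M: 5·1+5·1+6·0+1·5 = 15 | 3·5 = 15
Q: 5·0+5·0+6·1+1·3 = 9 | 3·3 = 9
E: 5·0+5·0+6·3+1·0 = 18 | 3·6 = 18
gcd(5,5,6,1,3) = 1

Coefficients: [5, 5, 6, 1, 3]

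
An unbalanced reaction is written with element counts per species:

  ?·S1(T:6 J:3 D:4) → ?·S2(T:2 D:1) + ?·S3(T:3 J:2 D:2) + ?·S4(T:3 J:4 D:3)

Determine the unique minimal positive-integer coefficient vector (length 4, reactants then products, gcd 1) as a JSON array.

T: 2·6 = 12 | 3·2+1·3+1·3 = 12
J: 2·3 = 6 | 3·0+1·2+1·4 = 6
D: 2·4 = 8 | 3·1+1·2+1·3 = 8
gcd(2,3,1,1) = 1

Coefficients: [2, 3, 1, 1]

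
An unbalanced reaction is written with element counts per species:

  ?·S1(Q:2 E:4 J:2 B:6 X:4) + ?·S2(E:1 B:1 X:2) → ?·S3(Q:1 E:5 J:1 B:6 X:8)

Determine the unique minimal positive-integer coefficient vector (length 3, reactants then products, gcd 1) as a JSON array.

Q: 1·2+6·0 = 2 | 2·1 = 2
E: 1·4+6·1 = 10 | 2·5 = 10
J: 1·2+6·0 = 2 | 2·1 = 2
B: 1·6+6·1 = 12 | 2·6 = 12
X: 1·4+6·2 = 16 | 2·8 = 16
gcd(1,6,2) = 1

Coefficients: [1, 6, 2]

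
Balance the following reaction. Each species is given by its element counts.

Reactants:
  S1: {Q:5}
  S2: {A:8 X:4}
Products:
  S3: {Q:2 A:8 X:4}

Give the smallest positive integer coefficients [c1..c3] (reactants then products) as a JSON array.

Coefficients: [2, 5, 5]

Q: 2·5+5·0 = 10 | 5·2 = 10
A: 2·0+5·8 = 40 | 5·8 = 40
X: 2·0+5·4 = 20 | 5·4 = 20
gcd(2,5,5) = 1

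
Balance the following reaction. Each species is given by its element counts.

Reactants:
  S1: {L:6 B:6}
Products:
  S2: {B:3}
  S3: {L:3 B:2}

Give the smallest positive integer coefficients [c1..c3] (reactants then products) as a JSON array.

L: 3·6 = 18 | 2·0+6·3 = 18
B: 3·6 = 18 | 2·3+6·2 = 18
gcd(3,2,6) = 1

Coefficients: [3, 2, 6]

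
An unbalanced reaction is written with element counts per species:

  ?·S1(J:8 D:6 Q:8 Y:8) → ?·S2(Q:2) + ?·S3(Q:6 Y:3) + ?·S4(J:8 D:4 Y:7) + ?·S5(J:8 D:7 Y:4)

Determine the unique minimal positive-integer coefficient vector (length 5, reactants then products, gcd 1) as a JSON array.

J: 3·8 = 24 | 3·0+3·0+1·8+2·8 = 24
D: 3·6 = 18 | 3·0+3·0+1·4+2·7 = 18
Q: 3·8 = 24 | 3·2+3·6+1·0+2·0 = 24
Y: 3·8 = 24 | 3·0+3·3+1·7+2·4 = 24
gcd(3,3,3,1,2) = 1

Coefficients: [3, 3, 3, 1, 2]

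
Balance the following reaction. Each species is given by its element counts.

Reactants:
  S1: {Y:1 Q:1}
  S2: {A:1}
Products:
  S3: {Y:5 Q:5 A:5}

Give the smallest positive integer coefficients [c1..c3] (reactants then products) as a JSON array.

Y: 5·1+5·0 = 5 | 1·5 = 5
Q: 5·1+5·0 = 5 | 1·5 = 5
A: 5·0+5·1 = 5 | 1·5 = 5
gcd(5,5,1) = 1

Coefficients: [5, 5, 1]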